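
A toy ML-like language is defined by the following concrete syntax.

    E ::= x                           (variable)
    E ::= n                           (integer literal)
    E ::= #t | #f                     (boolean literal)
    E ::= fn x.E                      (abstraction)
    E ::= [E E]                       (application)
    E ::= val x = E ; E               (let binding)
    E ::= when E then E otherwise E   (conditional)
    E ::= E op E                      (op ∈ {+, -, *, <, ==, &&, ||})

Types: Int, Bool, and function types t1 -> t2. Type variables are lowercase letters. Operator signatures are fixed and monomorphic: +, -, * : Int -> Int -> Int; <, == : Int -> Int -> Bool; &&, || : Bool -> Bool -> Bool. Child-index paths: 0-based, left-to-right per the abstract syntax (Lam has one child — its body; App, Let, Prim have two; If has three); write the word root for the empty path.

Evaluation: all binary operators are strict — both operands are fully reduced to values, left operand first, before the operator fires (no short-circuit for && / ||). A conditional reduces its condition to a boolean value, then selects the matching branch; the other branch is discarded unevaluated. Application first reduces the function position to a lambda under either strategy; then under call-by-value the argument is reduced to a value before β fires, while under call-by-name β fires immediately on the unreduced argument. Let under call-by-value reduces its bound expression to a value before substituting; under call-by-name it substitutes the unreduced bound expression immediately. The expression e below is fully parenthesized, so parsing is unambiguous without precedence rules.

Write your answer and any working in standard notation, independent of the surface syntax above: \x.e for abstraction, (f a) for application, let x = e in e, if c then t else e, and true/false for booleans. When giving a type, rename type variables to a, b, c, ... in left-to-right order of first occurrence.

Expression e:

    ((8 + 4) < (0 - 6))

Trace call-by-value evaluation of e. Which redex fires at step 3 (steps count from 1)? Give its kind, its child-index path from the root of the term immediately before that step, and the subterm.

Answer: delta at root : (12 < -6)

Trace:
step 0: ((8 + 4) < (0 - 6))
step 1: [delta@0] (12 < (0 - 6))
step 2: [delta@1] (12 < -6)
step 3: [delta@root] false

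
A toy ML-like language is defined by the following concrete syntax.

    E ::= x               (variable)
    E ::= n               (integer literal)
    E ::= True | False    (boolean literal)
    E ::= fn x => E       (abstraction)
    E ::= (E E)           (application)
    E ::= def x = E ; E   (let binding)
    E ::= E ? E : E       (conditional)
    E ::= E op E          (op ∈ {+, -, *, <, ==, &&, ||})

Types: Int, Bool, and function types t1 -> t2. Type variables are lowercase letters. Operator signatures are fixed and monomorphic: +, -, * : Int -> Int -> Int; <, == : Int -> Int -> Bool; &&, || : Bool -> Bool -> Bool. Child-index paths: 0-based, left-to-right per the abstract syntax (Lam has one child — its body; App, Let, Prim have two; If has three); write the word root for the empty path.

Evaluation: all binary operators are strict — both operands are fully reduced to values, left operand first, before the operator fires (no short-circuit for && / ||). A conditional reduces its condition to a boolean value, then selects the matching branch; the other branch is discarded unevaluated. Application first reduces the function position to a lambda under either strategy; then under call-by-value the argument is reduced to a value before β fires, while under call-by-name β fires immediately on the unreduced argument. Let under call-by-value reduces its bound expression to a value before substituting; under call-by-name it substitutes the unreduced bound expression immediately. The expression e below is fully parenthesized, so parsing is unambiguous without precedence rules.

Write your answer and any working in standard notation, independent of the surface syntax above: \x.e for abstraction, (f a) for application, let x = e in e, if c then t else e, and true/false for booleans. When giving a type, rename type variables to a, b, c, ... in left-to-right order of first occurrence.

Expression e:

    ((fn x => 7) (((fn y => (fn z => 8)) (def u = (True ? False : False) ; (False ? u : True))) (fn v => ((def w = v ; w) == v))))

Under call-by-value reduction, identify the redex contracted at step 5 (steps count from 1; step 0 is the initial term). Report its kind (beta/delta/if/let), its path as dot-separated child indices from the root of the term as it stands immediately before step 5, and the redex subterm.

Derivation:
step 0: ((\x.7) (((\y.(\z.8)) (let u = (if true then false else false) in (if false then u else true))) (\v.((let w = v in w) == v))))
step 1: [if@1.0.1.0] ((\x.7) (((\y.(\z.8)) (let u = false in (if false then u else true))) (\v.((let w = v in w) == v))))
step 2: [let@1.0.1] ((\x.7) (((\y.(\z.8)) (if false then false else true)) (\v.((let w = v in w) == v))))
step 3: [if@1.0.1] ((\x.7) (((\y.(\z.8)) true) (\v.((let w = v in w) == v))))
step 4: [beta@1.0] ((\x.7) ((\z.8) (\v.((let w = v in w) == v))))
step 5: [beta@1] ((\x.7) 8)

Answer: beta at 1 : ((\z.8) (\v.((let w = v in w) == v)))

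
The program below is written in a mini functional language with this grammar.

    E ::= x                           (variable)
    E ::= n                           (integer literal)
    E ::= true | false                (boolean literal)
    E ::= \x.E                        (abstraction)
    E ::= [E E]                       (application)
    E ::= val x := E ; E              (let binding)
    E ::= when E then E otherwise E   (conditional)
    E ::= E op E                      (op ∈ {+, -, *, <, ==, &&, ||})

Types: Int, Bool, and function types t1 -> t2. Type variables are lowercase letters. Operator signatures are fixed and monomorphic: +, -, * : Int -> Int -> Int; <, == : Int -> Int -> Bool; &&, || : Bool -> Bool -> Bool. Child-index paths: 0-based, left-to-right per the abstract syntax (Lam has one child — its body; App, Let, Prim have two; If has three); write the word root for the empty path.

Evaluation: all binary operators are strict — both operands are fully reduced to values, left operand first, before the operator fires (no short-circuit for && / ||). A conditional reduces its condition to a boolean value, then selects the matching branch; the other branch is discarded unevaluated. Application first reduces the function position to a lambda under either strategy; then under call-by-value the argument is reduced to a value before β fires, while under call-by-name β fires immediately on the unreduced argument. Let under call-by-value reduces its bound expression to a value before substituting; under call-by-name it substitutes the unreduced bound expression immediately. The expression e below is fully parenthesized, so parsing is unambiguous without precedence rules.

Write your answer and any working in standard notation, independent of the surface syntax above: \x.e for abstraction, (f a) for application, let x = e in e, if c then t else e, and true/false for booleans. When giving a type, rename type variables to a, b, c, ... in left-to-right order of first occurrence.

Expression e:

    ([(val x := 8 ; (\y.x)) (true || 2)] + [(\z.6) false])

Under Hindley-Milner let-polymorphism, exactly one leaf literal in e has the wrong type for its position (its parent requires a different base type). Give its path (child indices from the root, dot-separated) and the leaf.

Derivation:
let x : Int
x : Int
\y._ : a -> Int
  unify Bool ~ Bool
  unify Int ~ Bool
  FAIL: mismatch Int ~ Bool

Answer: 0.1.1 : 2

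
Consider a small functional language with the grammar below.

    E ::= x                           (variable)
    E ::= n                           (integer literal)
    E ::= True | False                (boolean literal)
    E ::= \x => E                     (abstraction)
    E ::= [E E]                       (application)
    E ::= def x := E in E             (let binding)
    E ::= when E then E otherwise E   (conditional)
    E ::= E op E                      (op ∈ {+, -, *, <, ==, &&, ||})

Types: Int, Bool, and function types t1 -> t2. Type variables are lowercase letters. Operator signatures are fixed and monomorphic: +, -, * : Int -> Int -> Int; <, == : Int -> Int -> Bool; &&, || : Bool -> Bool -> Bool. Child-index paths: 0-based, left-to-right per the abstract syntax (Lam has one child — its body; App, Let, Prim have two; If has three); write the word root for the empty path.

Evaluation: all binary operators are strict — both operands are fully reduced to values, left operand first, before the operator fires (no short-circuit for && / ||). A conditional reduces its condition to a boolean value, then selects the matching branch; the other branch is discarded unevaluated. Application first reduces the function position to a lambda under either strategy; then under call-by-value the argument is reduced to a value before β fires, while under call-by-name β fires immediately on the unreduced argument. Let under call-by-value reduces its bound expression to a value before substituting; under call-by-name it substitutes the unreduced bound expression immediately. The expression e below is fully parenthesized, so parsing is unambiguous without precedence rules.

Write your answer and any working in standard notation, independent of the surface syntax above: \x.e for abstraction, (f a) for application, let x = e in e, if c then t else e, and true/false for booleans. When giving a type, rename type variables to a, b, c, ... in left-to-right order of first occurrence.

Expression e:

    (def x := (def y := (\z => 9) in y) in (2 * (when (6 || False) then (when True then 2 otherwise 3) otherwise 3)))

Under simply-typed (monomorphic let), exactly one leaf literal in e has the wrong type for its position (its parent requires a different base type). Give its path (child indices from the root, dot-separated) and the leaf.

Answer: 1.1.0.0 : 6

Trace:
\z._ : a -> Int
let y : a -> Int
y : a -> Int
let x : a -> Int
  unify Int ~ Int
  unify Int ~ Bool
  FAIL: mismatch Int ~ Bool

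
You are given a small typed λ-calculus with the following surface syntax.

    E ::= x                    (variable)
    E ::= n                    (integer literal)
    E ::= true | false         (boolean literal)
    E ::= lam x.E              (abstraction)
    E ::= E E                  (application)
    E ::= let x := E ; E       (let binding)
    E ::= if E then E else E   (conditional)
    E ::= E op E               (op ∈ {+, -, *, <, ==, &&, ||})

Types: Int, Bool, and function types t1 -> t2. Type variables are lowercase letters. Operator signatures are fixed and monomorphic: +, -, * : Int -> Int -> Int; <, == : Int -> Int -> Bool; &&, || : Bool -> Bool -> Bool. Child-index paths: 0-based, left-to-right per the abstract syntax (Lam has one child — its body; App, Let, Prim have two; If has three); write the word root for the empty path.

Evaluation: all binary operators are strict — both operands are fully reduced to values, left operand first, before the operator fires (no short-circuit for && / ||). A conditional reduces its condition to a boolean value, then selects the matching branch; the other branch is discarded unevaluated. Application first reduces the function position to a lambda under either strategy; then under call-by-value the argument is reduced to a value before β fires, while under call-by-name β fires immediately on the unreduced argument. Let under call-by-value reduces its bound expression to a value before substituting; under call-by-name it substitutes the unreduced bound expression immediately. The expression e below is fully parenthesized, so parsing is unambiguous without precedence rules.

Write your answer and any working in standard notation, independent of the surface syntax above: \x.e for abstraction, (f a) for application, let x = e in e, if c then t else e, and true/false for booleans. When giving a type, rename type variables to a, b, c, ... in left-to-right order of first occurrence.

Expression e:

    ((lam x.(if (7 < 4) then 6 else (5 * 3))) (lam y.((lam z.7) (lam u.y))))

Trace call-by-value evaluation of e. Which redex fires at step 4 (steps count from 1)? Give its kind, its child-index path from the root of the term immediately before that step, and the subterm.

Answer: delta at root : (5 * 3)

Trace:
step 0: ((\x.(if (7 < 4) then 6 else (5 * 3))) (\y.((\z.7) (\u.y))))
step 1: [beta@root] (if (7 < 4) then 6 else (5 * 3))
step 2: [delta@0] (if false then 6 else (5 * 3))
step 3: [if@root] (5 * 3)
step 4: [delta@root] 15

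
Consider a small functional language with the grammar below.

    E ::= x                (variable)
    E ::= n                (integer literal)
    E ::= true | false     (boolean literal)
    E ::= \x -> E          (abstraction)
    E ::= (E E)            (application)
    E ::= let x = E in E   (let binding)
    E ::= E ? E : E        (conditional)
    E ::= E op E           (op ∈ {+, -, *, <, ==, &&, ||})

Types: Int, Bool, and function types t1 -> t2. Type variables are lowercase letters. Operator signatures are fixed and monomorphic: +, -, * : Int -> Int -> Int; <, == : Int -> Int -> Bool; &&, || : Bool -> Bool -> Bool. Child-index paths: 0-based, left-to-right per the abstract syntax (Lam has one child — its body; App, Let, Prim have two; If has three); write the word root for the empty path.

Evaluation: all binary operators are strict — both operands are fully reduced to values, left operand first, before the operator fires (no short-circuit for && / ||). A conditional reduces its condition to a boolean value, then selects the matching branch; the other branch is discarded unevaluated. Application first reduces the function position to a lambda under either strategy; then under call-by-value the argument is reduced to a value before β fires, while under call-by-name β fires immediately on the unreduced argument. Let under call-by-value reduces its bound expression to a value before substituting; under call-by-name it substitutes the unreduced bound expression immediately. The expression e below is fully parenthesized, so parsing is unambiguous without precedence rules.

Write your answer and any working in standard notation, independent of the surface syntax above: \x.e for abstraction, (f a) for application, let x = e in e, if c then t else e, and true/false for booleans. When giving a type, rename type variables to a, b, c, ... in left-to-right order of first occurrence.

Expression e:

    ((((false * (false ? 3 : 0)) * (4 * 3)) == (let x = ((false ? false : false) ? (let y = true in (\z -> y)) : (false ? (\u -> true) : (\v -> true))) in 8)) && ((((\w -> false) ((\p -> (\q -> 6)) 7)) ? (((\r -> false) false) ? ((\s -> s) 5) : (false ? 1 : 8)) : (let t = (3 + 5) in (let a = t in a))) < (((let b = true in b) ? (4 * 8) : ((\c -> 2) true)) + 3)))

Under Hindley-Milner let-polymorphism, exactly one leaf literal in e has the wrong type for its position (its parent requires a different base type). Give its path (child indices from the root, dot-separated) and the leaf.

Answer: 0.0.0.0 : false

Working:
  unify Bool ~ Int
  FAIL: mismatch Bool ~ Int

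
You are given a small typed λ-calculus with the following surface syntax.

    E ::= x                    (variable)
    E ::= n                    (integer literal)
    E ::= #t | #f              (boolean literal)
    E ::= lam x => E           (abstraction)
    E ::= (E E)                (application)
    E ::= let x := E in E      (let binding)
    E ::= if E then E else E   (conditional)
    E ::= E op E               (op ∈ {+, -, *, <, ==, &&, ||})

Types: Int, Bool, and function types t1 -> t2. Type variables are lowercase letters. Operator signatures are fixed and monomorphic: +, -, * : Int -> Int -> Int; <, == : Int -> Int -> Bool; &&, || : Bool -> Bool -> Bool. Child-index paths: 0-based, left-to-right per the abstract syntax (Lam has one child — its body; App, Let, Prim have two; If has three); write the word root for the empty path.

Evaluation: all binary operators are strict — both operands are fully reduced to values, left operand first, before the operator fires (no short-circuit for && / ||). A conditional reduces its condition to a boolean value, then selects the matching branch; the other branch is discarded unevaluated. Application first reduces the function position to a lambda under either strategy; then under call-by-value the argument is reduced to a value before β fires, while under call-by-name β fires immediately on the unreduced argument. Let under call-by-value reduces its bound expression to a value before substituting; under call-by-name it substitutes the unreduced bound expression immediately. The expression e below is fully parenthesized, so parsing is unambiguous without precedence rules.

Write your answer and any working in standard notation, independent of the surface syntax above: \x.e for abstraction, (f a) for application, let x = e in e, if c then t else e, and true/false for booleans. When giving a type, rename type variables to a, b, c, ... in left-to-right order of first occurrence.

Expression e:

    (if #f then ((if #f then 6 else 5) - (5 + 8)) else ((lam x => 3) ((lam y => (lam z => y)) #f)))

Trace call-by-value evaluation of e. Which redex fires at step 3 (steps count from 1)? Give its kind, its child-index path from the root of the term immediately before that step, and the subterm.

Trace:
step 0: (if false then ((if false then 6 else 5) - (5 + 8)) else ((\x.3) ((\y.(\z.y)) false)))
step 1: [if@root] ((\x.3) ((\y.(\z.y)) false))
step 2: [beta@1] ((\x.3) (\z.false))
step 3: [beta@root] 3

Answer: beta at root : ((\x.3) (\z.false))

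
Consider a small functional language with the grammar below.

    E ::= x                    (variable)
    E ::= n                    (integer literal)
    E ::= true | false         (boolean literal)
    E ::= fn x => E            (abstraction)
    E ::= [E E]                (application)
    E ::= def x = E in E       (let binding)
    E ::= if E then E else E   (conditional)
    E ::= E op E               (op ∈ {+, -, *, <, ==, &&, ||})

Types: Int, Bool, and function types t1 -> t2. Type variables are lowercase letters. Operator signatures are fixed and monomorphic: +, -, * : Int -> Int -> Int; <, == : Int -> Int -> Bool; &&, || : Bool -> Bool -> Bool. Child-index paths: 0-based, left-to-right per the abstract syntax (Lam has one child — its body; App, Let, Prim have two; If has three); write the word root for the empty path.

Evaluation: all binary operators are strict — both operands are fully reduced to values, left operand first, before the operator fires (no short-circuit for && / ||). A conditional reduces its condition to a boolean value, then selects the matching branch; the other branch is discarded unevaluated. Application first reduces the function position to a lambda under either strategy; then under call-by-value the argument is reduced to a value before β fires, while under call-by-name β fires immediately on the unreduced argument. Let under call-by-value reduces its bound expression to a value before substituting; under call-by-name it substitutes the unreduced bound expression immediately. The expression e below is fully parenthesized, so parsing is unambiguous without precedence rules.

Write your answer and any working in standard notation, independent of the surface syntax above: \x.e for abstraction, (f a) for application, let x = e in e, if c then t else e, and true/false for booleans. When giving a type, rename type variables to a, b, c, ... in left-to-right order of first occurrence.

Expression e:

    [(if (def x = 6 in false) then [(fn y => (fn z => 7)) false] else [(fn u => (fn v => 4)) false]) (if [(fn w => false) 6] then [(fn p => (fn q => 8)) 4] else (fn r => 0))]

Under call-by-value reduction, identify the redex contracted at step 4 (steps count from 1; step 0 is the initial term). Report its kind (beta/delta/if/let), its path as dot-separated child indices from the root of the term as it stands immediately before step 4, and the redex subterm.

Trace:
step 0: ((if (let x = 6 in false) then ((\y.(\z.7)) false) else ((\u.(\v.4)) false)) (if ((\w.false) 6) then ((\p.(\q.8)) 4) else (\r.0)))
step 1: [let@0.0] ((if false then ((\y.(\z.7)) false) else ((\u.(\v.4)) false)) (if ((\w.false) 6) then ((\p.(\q.8)) 4) else (\r.0)))
step 2: [if@0] (((\u.(\v.4)) false) (if ((\w.false) 6) then ((\p.(\q.8)) 4) else (\r.0)))
step 3: [beta@0] ((\v.4) (if ((\w.false) 6) then ((\p.(\q.8)) 4) else (\r.0)))
step 4: [beta@1.0] ((\v.4) (if false then ((\p.(\q.8)) 4) else (\r.0)))

Answer: beta at 1.0 : ((\w.false) 6)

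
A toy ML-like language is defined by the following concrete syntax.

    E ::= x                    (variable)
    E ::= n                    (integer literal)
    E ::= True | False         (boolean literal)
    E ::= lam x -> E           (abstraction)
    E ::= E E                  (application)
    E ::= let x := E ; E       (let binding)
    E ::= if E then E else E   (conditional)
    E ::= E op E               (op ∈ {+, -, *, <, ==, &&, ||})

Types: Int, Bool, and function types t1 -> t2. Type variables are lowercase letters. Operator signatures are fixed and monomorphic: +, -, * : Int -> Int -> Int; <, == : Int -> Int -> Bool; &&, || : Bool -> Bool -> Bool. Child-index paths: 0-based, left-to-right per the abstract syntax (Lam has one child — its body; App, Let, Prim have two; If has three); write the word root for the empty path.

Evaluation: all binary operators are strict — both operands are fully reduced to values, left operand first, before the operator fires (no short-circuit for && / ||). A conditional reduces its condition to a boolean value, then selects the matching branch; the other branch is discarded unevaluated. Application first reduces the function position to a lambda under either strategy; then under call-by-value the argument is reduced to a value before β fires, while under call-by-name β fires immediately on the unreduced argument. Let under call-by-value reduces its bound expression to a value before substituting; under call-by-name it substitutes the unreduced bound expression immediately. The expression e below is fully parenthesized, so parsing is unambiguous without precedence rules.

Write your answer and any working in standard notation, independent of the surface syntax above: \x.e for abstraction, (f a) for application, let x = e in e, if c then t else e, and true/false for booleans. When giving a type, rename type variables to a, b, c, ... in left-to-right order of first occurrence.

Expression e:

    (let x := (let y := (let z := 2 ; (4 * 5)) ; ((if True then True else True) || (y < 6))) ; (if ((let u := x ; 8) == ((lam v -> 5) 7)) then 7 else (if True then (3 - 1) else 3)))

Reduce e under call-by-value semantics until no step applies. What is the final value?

Working:
step 0: (let x = (let y = (let z = 2 in (4 * 5)) in ((if true then true else true) || (y < 6))) in (if ((let u = x in 8) == ((\v.5) 7)) then 7 else (if true then (3 - 1) else 3)))
step 1: [let@0.0] (let x = (let y = (4 * 5) in ((if true then true else true) || (y < 6))) in (if ((let u = x in 8) == ((\v.5) 7)) then 7 else (if true then (3 - 1) else 3)))
step 2: [delta@0.0] (let x = (let y = 20 in ((if true then true else true) || (y < 6))) in (if ((let u = x in 8) == ((\v.5) 7)) then 7 else (if true then (3 - 1) else 3)))
step 3: [let@0] (let x = ((if true then true else true) || (20 < 6)) in (if ((let u = x in 8) == ((\v.5) 7)) then 7 else (if true then (3 - 1) else 3)))
step 4: [if@0.0] (let x = (true || (20 < 6)) in (if ((let u = x in 8) == ((\v.5) 7)) then 7 else (if true then (3 - 1) else 3)))
step 5: [delta@0.1] (let x = (true || false) in (if ((let u = x in 8) == ((\v.5) 7)) then 7 else (if true then (3 - 1) else 3)))
step 6: [delta@0] (let x = true in (if ((let u = x in 8) == ((\v.5) 7)) then 7 else (if true then (3 - 1) else 3)))
step 7: [let@root] (if ((let u = true in 8) == ((\v.5) 7)) then 7 else (if true then (3 - 1) else 3))
step 8: [let@0.0] (if (8 == ((\v.5) 7)) then 7 else (if true then (3 - 1) else 3))
step 9: [beta@0.1] (if (8 == 5) then 7 else (if true then (3 - 1) else 3))
step 10: [delta@0] (if false then 7 else (if true then (3 - 1) else 3))
step 11: [if@root] (if true then (3 - 1) else 3)
step 12: [if@root] (3 - 1)
step 13: [delta@root] 2

Answer: 2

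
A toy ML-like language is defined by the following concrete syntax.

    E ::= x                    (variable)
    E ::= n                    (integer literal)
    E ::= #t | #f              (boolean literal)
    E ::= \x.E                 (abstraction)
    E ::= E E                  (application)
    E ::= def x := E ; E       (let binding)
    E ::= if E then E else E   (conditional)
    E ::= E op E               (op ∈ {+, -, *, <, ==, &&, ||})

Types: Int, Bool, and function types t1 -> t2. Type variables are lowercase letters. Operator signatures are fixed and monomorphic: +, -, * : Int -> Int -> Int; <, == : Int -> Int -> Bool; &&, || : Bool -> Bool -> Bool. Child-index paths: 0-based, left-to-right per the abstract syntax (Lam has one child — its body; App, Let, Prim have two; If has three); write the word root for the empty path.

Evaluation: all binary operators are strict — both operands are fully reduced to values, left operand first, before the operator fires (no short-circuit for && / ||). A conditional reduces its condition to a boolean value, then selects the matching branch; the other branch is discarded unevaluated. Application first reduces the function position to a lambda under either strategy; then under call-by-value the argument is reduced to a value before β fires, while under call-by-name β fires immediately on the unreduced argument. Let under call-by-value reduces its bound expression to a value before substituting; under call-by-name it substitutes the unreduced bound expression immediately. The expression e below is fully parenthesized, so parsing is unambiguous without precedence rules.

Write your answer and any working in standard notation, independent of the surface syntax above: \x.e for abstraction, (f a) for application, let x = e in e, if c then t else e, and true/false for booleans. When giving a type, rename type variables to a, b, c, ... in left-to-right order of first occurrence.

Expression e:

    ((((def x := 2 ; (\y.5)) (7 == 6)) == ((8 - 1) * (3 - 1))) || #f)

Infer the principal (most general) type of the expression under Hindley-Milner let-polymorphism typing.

Answer: Bool

Derivation:
let x : Int
\y._ : a -> Int
  unify Int ~ Int
  unify Int ~ Int
  unify a -> Int ~ Bool -> b
  unify a ~ Bool
  unify Int ~ b
_ _ : Int
  unify Int ~ Int
  unify Int ~ Int
  unify Int ~ Int
  unify Int ~ Int
  unify Int ~ Int
  unify Int ~ Int
  unify Int ~ Int
  unify Int ~ Int
  unify Bool ~ Bool
  unify Bool ~ Bool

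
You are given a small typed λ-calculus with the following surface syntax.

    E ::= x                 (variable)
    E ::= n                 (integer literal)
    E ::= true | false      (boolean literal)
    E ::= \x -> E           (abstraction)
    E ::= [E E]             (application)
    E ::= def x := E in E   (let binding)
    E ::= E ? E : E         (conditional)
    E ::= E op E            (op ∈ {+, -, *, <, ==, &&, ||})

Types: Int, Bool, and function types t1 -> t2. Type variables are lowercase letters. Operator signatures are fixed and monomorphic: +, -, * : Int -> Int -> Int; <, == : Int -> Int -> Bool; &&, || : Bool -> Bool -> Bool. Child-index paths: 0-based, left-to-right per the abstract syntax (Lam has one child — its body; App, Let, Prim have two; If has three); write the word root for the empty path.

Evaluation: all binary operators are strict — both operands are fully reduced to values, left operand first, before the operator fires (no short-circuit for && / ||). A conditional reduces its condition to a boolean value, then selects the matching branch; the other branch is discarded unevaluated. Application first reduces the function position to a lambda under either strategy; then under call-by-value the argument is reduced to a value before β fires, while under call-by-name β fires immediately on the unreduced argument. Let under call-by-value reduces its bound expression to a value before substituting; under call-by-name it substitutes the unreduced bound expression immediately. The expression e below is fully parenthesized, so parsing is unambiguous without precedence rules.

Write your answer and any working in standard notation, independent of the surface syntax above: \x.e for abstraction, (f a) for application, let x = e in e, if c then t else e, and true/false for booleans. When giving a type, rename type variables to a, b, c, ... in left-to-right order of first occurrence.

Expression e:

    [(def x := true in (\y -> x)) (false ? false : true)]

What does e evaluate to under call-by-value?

Answer: true

Working:
step 0: ((let x = true in (\y.x)) (if false then false else true))
step 1: [let@0] ((\y.true) (if false then false else true))
step 2: [if@1] ((\y.true) true)
step 3: [beta@root] true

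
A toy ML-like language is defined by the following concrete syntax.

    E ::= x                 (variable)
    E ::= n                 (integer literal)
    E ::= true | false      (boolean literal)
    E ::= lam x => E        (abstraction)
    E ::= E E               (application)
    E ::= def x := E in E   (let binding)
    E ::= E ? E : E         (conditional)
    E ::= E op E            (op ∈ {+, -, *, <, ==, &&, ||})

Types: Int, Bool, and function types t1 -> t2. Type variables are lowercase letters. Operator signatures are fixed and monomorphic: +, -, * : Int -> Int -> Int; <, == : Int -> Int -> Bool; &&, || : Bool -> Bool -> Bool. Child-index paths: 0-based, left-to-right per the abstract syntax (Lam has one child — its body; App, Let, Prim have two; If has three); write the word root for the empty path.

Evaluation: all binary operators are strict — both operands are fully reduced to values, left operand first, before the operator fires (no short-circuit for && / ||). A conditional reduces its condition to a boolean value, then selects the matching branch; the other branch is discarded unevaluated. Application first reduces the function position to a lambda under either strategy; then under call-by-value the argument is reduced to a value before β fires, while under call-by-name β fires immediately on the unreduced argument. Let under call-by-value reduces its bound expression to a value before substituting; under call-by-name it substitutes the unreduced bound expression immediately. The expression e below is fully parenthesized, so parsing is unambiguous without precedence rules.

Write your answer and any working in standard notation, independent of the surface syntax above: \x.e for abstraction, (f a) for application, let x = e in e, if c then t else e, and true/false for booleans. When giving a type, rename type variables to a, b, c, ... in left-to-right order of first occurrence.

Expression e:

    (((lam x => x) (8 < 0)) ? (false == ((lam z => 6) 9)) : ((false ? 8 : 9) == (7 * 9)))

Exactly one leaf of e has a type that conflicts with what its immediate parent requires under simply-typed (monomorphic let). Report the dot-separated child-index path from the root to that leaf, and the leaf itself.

Answer: 1.0 : false

Derivation:
x : a
\x._ : a -> a
  unify Int ~ Int
  unify Int ~ Int
  unify a -> a ~ Bool -> b
  unify a ~ Bool
  unify Bool ~ b
_ _ : Bool
  unify Bool ~ Bool
  unify Bool ~ Int
  FAIL: mismatch Bool ~ Int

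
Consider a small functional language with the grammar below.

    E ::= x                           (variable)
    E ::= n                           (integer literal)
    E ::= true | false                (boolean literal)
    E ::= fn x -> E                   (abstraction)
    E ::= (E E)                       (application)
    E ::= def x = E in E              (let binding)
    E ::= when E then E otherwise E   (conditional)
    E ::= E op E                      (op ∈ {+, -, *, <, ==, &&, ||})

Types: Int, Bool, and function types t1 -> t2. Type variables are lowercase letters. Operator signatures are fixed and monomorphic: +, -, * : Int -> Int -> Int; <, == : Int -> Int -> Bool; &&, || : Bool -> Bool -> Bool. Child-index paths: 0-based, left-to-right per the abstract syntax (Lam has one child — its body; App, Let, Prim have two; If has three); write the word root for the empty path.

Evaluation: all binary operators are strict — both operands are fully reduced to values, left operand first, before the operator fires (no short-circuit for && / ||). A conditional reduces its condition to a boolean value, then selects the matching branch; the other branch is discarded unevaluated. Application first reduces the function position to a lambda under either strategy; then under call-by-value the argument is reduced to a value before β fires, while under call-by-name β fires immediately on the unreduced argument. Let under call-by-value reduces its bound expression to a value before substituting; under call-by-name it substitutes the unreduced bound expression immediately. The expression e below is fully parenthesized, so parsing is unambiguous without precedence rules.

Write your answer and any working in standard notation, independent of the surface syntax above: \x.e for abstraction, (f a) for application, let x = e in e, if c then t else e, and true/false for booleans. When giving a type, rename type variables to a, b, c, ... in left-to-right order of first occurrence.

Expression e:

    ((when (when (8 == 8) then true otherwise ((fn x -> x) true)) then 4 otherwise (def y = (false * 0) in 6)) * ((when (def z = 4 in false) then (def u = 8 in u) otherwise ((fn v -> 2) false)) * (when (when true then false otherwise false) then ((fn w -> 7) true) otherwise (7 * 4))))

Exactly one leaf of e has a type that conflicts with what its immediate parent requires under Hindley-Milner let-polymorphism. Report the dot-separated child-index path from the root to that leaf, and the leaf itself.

Answer: 0.2.0.0 : false

Working:
  unify Int ~ Int
  unify Int ~ Int
  unify Bool ~ Bool
x : a
\x._ : a -> a
  unify a -> a ~ Bool -> b
  unify a ~ Bool
  unify Bool ~ b
_ _ : Bool
  unify Bool ~ Bool
  unify Bool ~ Bool
  unify Bool ~ Int
  FAIL: mismatch Bool ~ Int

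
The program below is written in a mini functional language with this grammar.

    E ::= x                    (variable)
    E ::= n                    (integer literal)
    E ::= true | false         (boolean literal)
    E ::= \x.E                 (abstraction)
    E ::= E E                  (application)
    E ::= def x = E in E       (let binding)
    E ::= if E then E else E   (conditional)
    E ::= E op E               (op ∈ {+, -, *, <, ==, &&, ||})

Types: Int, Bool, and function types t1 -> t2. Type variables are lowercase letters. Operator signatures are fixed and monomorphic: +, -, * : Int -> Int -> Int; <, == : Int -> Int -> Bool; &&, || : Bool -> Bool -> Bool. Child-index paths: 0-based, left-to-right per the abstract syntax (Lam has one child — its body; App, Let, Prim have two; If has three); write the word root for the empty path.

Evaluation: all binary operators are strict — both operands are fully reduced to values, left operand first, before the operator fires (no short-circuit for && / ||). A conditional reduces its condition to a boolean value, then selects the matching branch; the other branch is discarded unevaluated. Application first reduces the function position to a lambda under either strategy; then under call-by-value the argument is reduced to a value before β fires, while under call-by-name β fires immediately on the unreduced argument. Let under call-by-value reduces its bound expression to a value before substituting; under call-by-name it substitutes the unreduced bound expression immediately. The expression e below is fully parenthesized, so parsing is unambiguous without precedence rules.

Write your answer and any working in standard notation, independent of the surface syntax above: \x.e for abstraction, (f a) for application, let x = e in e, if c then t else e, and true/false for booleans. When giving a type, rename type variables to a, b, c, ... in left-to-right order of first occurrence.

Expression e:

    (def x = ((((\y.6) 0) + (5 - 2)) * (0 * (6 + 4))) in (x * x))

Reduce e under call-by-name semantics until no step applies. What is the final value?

Working:
step 0: (let x = ((((\y.6) 0) + (5 - 2)) * (0 * (6 + 4))) in (x * x))
step 1: [let@root] (((((\y.6) 0) + (5 - 2)) * (0 * (6 + 4))) * ((((\y.6) 0) + (5 - 2)) * (0 * (6 + 4))))
step 2: [beta@0.0.0] (((6 + (5 - 2)) * (0 * (6 + 4))) * ((((\y.6) 0) + (5 - 2)) * (0 * (6 + 4))))
step 3: [delta@0.0.1] (((6 + 3) * (0 * (6 + 4))) * ((((\y.6) 0) + (5 - 2)) * (0 * (6 + 4))))
step 4: [delta@0.0] ((9 * (0 * (6 + 4))) * ((((\y.6) 0) + (5 - 2)) * (0 * (6 + 4))))
step 5: [delta@0.1.1] ((9 * (0 * 10)) * ((((\y.6) 0) + (5 - 2)) * (0 * (6 + 4))))
step 6: [delta@0.1] ((9 * 0) * ((((\y.6) 0) + (5 - 2)) * (0 * (6 + 4))))
step 7: [delta@0] (0 * ((((\y.6) 0) + (5 - 2)) * (0 * (6 + 4))))
step 8: [beta@1.0.0] (0 * ((6 + (5 - 2)) * (0 * (6 + 4))))
step 9: [delta@1.0.1] (0 * ((6 + 3) * (0 * (6 + 4))))
step 10: [delta@1.0] (0 * (9 * (0 * (6 + 4))))
step 11: [delta@1.1.1] (0 * (9 * (0 * 10)))
step 12: [delta@1.1] (0 * (9 * 0))
step 13: [delta@1] (0 * 0)
step 14: [delta@root] 0

Answer: 0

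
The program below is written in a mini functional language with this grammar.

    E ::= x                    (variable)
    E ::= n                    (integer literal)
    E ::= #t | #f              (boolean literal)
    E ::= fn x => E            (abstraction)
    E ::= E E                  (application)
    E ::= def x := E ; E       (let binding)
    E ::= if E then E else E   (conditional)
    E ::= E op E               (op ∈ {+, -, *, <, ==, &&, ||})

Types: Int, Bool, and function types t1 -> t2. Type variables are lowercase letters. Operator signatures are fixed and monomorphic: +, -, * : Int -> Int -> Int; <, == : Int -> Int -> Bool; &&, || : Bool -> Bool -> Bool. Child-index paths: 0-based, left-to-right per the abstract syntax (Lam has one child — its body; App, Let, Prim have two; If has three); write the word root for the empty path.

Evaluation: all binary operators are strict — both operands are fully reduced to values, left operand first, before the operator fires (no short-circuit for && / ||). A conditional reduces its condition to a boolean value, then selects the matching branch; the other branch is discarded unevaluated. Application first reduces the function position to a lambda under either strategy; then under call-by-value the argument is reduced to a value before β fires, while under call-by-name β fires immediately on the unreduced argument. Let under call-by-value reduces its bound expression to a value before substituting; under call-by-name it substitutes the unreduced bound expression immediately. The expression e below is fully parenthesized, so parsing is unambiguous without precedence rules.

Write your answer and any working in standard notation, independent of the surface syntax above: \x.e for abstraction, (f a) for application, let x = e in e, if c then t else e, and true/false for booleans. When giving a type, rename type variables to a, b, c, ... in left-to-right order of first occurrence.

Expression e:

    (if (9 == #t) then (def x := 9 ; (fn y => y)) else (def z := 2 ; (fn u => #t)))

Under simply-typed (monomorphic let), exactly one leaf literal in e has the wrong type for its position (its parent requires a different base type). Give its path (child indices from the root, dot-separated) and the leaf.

Answer: 0.1 : true

Derivation:
  unify Int ~ Int
  unify Bool ~ Int
  FAIL: mismatch Bool ~ Int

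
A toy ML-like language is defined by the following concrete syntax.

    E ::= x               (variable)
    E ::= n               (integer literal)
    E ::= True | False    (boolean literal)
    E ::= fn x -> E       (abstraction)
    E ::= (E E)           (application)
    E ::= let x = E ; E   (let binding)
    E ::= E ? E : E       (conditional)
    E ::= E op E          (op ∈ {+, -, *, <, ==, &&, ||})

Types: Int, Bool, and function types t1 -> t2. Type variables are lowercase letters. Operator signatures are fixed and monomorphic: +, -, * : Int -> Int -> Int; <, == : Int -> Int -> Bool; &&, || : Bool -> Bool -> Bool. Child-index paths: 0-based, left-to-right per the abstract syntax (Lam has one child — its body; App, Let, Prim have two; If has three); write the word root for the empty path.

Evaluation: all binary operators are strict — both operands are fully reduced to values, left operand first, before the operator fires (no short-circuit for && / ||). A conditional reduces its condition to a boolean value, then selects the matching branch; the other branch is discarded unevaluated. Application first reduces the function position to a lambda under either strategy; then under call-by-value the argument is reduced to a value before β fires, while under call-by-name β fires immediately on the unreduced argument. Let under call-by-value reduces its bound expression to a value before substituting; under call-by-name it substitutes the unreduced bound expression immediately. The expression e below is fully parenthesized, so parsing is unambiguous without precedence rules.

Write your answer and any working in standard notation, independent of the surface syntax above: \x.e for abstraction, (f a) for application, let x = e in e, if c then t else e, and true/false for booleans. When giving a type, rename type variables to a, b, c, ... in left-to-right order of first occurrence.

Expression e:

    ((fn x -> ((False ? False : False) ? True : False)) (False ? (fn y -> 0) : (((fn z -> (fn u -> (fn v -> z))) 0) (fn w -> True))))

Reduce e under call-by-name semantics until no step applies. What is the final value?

Answer: false

Working:
step 0: ((\x.(if (if false then false else false) then true else false)) (if false then (\y.0) else (((\z.(\u.(\v.z))) 0) (\w.true))))
step 1: [beta@root] (if (if false then false else false) then true else false)
step 2: [if@0] (if false then true else false)
step 3: [if@root] false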